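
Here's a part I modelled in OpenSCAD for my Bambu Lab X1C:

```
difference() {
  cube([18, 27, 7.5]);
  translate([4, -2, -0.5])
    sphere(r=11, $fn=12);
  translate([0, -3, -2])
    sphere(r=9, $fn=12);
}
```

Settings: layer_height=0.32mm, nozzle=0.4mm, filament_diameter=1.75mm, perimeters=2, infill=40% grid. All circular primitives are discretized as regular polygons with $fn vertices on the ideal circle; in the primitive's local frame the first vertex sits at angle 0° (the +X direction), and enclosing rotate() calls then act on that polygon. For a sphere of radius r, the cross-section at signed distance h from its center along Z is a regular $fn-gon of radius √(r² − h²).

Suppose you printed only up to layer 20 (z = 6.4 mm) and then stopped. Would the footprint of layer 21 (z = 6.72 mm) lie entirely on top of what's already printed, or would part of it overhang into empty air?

part overhangs

Compare the two slices. At z = 6.4: the cube (footprint 18×27) is included at this height (area 486.00 mm²); the r=11 sphere at (4, -2) contributes a regular 12-gon of circumradius √(11²−6.9²) = 8.567 (area = (12/2)·8.567²·sin(360°/12) = 220.17 mm²); the r=9 sphere at (0, -3) slices to a regular 12-gon of circumradius 3.231 (√(r²−h²) with h=8.4 from center) (area = (12/2)·3.231²·sin(360°/12) = 31.32 mm²); After the difference (first − rest): starting from the 18×27 cube (486.00 mm²), the r=11 sphere at (4, -2) partially overlaps it — only the 62.57 mm² overlap (of its 220.17 mm²) is removed, clipping the outline; the r=9 sphere at (0, -3) misses the remaining region (no effect) — area = 423.43 mm². At z = 6.72: the cube (footprint 18×27) is included at this height (area 486.00 mm²); the r=11 sphere at (4, -2) contributes a regular 12-gon of circumradius √(11²−7.22²) = 8.299 (area = (12/2)·8.299²·sin(360°/12) = 206.61 mm²); the r=9 sphere at (0, -3) slices to a regular 12-gon of circumradius 2.227 (√(r²−h²) with h=8.72 from center) (area = (12/2)·2.227²·sin(360°/12) = 14.88 mm²); Taking the first minus the rest: starting from the 18×27 cube (486.00 mm²), the r=11 sphere at (4, -2) partially overlaps it — only the 58.64 mm² overlap (of its 206.61 mm²) is removed, clipping the outline; the r=9 sphere at (0, -3) misses the remaining region (no effect) — area = 427.36 mm². Checking containment: at z = 6.72 the cross-section extends beyond the z = 6.4 cross-section by about 3.92 mm².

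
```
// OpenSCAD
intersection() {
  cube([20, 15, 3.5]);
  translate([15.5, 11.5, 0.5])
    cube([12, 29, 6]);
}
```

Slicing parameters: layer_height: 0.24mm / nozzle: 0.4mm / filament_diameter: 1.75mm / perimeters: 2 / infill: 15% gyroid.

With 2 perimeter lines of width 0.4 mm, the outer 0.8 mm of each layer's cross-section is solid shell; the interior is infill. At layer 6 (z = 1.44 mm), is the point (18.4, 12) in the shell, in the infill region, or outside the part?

At z = 1.44 mm: the cube is present — its section is the full 20×15 rectangle; the cube at (15.5, 11.5) is present — its section is the full 12×29 rectangle; Taking the intersection: the 12×29 cube at (15.5, 11.5) partially overlaps the 20×15 cube; clipping to the common part keeps 15.75 mm² — 1 connected region. Overall, the cross-section is a single solid region. The nearest boundary edge runs (20.00, 11.50)→(15.50, 11.50); distance from the point to it = 0.50 mm. The point is inside the cross-section, 0.50 mm from the nearest boundary — within the 0.8 mm shell band (2 × 0.4).

shell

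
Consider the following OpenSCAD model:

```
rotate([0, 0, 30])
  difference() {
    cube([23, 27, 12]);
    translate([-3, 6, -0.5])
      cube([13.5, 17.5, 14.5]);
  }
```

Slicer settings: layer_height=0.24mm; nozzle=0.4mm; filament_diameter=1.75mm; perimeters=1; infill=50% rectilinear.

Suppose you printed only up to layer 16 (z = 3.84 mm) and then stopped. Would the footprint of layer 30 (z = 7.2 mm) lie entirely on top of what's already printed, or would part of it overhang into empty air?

Compare the two slices. At z = 3.84: the cube (footprint 23×27) is included at this height (area 621.00 mm²); the cube at (-3, 6) (footprint 13.5×17.5) is included at this height (area 236.25 mm²); Taking the first minus the rest: starting from the 23×27 cube (621.00 mm²), the 13.5×17.5 cube at (-3, 6) partially overlaps it — only the 183.75 mm² overlap (of its 236.25 mm²) is removed, clipping the outline — area = 437.25 mm²; (rotated 30° about Z; rotation is an isometry so areas/perimeters/island counts are preserved). At z = 7.2: the 23×27 cube contributes its full rectangle (area 621.00 mm²); the cube at (-3, 6) is present — its section is the full 13.5×17.5 rectangle (area 236.25 mm²); After the difference (first − rest): starting from the 23×27 cube (621.00 mm²), the 13.5×17.5 cube at (-3, 6) partially overlaps it — only the 183.75 mm² overlap (of its 236.25 mm²) is removed, clipping the outline — area = 437.25 mm²; (rotated 30° about Z; rotation is an isometry so areas/perimeters/island counts are preserved). Checking containment: the cross-section at z = 7.2 is a subset of the cross-section at z = 3.84.

entirely on top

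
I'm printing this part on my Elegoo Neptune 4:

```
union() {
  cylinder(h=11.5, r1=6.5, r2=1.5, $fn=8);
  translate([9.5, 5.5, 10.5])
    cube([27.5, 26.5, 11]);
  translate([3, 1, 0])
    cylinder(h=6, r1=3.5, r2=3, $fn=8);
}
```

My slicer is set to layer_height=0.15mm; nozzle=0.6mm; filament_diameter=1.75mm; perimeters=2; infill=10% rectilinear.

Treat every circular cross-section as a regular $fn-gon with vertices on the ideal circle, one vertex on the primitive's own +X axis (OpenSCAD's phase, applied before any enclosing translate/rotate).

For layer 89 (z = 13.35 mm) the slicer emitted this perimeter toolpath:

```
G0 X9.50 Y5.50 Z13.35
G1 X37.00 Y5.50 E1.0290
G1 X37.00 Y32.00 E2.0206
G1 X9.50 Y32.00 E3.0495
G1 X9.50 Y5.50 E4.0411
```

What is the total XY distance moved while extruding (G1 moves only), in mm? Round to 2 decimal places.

108.00 mm

Sum the Euclidean lengths of each G1 segment: total = 108.00 mm.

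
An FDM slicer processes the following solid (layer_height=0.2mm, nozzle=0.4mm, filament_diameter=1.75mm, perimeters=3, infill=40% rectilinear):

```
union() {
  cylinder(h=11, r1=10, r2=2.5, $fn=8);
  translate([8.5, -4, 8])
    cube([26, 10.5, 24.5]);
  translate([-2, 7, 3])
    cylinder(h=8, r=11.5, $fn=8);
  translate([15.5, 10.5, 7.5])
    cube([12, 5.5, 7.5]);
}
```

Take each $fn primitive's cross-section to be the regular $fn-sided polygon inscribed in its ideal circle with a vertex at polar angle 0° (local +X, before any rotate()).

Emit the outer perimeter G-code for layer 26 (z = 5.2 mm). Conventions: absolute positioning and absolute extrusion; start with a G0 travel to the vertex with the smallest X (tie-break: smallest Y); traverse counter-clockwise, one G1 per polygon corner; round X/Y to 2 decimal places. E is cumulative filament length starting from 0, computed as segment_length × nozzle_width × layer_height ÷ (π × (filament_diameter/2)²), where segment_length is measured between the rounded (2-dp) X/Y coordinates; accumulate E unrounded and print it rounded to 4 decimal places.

At z = 5.2 mm: the cone: at t=0.473 of its height the radius interpolates to r₁+(r₂−r₁)t = 6.455, giving a regular 8-gon of that circumradius; the cube at (8.5, -4) does not reach this height (z outside [8, 32.5]); the cylinder at (-2, 7): section is a regular 8-gon, circumradius r=11.5; the cube at (15.5, 10.5) does not reach this height (z outside [7.5, 15]); Merging all regions: the regions partially overlap (shared area 96.08 mm²), so overlapping operands fuse into one piece — 1 connected region. The outline is a single polygon with 12 vertices. Extrusion per mm of travel: 0.4 × 0.2 / (π × 0.875²) = 0.033260. Accumulating E over each segment gives final E = 2.4409.

G0 X-13.50 Y7.00 Z5.20
G1 X-10.13 Y-1.13 E0.2927
G1 X-5.13 Y-3.20 E0.4727
G1 X-4.56 Y-4.56 E0.5218
G1 X0.00 Y-6.45 E0.6859
G1 X4.56 Y-4.56 E0.8501
G1 X5.96 Y-1.20 E0.9712
G1 X6.13 Y-1.13 E0.9773
G1 X9.50 Y7.00 E1.2700
G1 X6.13 Y15.13 E1.5627
G1 X-2.00 Y18.50 E1.8554
G1 X-10.13 Y15.13 E2.1481
G1 X-13.50 Y7.00 E2.4409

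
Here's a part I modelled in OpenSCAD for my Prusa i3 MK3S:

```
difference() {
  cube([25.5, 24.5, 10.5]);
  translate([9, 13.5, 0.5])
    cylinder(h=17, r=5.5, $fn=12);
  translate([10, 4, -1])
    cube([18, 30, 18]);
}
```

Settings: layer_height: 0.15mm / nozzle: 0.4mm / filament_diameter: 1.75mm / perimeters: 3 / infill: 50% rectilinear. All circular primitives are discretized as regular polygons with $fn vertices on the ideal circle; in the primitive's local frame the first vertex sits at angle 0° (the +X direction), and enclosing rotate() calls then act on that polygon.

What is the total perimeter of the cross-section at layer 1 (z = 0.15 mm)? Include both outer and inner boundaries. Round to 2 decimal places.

100.00 mm

At z = 0.15 mm: the cube is present — its section is the full 25.5×24.5 rectangle (perimeter 100.00 mm); the cylinder at (9, 13.5) is absent (z outside [0.5, 17.5]); the cube at (10, 4) (footprint 18×30) is included at this height (perimeter 96.00 mm); Subtracting the remaining from the first: starting from the 25.5×24.5 cube, the 18×30 cube at (10, 4) partially overlaps it — only the 317.75 mm² overlap (of its 540.00 mm²) is removed, clipping the outline — boundary = 100.00 mm. Overall, the cross-section is a single solid region. Total boundary length (outer) = 100.00 mm.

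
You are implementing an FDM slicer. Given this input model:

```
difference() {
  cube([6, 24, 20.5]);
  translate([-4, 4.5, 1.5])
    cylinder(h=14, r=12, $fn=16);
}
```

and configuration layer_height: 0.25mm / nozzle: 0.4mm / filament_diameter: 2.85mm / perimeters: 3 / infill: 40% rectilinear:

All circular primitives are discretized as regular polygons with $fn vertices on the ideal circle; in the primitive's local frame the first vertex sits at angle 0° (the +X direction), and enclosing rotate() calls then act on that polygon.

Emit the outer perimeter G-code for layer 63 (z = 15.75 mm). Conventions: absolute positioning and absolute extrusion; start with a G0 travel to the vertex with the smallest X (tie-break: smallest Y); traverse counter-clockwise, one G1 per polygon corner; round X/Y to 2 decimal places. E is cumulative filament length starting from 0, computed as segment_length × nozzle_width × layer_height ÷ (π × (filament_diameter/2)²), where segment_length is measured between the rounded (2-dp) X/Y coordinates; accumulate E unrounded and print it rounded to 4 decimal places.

At z = 15.75 mm: the cube is present — its section is the full 6×24 rectangle; the cylinder at (-4, 4.5) is absent (z outside [1.5, 15.5]); Subtracting the remaining from the first: none of the subtracted shapes is present at this height, so the 6×24 cube is unchanged — 1 connected region. The outline is a single polygon with 4 vertices. Extrusion per mm of travel: 0.4 × 0.25 / (π × 1.425²) = 0.015675. Accumulating E over each segment gives final E = 0.9405.

G0 X0.00 Y0.00 Z15.75
G1 X6.00 Y0.00 E0.0941
G1 X6.00 Y24.00 E0.4703
G1 X0.00 Y24.00 E0.5643
G1 X0.00 Y0.00 E0.9405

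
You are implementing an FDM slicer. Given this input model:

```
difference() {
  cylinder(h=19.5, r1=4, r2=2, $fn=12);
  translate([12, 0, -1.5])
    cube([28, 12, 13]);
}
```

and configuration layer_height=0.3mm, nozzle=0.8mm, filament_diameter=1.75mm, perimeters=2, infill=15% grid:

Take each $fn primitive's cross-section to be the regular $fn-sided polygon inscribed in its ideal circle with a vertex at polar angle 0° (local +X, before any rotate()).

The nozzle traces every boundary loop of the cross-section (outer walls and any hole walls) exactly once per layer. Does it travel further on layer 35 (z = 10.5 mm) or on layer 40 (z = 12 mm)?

Layer 35 (z = 10.5): the cone contributes a regular 12-gon of circumradius 2.923 (interpolated between r1=4 and r2=2 at t=0.538) (perimeter = 2·12·2.923·sin(180°/12) = 18.16 mm); the cube at (12, 0) (footprint 28×12) is included at this height (perimeter 80.00 mm); Subtracting the remaining from the first: starting from the cone, the 28×12 cube at (12, 0) misses the remaining region (no effect) — boundary = 18.16 mm. So its perimeter = 18.16 mm. Layer 40 (z = 12): the cone (r1=4→r2=2) has section circumradius 2.769 here — a regular 12-gon (perimeter = 2·12·2.769·sin(180°/12) = 17.20 mm); the cube at (12, 0) is not intersected at this z (z outside [-1.5, 11.5]); Taking the first minus the rest: none of the subtracted shapes is present at this height, so the cone is unchanged — boundary = 17.20 mm. So its perimeter = 17.20 mm. Layer 35 is larger (18.16 vs 17.20 mm).

layer 35 (z = 10.5 mm)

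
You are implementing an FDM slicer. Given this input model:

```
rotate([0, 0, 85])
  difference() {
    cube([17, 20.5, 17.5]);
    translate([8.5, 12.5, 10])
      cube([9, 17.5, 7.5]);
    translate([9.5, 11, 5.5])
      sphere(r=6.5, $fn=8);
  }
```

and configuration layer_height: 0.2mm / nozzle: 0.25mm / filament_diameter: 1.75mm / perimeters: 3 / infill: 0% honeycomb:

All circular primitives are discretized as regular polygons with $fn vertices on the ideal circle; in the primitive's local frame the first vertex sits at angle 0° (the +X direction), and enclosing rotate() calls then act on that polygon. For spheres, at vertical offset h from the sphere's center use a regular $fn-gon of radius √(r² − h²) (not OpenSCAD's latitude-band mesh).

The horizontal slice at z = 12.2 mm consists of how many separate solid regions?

At z = 12.2 mm: the cube is present — its section is the full 17×20.5 rectangle; the 9×17.5 cube at (8.5, 12.5) contributes its full rectangle; the sphere at (9.5, 11) does not reach this height (|z−center|=6.700 > r=6.5); Taking the first minus the rest: starting from the 17×20.5 cube, the 9×17.5 cube at (8.5, 12.5) partially overlaps it — only the 68.00 mm² overlap (of its 157.50 mm²) is removed, clipping the outline — 1 connected region; (rotated 85° about Z; rotation is an isometry so areas/perimeters/island counts are preserved). The result has 1 disconnected region.

1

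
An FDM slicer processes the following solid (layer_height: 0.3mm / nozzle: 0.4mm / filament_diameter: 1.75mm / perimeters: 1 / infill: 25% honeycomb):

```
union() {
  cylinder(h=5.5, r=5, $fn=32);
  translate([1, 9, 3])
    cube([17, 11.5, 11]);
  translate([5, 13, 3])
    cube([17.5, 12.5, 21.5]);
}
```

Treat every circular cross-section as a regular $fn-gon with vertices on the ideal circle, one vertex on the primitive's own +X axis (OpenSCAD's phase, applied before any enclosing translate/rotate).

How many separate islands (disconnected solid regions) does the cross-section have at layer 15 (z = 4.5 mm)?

2

At z = 4.5 mm: the r=5 cylinder gives a regular 32-gon of circumradius 5 (constant along its height); the 17×11.5 cube at (1, 9) contributes its full rectangle; the cube at (5, 13) is present — its section is the full 17.5×12.5 rectangle; Merging all regions: the regions partially overlap (shared area 97.50 mm²), so overlapping operands fuse into one piece — 2 connected regions. Overall, the cross-section has 2 separate islands. Island count = 2.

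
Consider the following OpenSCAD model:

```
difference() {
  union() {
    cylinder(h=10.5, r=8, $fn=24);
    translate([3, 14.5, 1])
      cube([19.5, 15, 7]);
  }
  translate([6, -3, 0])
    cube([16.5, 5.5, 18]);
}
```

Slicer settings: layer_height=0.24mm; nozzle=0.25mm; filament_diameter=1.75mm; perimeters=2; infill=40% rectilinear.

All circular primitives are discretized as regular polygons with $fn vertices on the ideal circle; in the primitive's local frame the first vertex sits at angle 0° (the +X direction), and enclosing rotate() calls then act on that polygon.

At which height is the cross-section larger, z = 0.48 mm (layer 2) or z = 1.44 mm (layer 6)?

layer 6 (z = 1.44 mm)

Layer 2 (z = 0.48): the r=8 cylinder contributes a regular 24-gon of circumradius 8 (area = (24/2)·8.000²·sin(360°/24) = 198.77 mm²); the cube at (3, 14.5) is absent (z outside [1, 8]); Taking the union: only the r=8 cylinder is present, so the union is just that shape — area = 198.77 mm²; the cube at (6, -3) (footprint 16.5×5.5) is included at this height (area 90.75 mm²); Taking the first minus the rest: starting from that combined region (198.77 mm²), the 16.5×5.5 cube at (6, -3) partially overlaps it — only the 9.85 mm² overlap (of its 90.75 mm²) is removed, clipping the outline — area = 188.92 mm². So its area = 188.92 mm². Layer 6 (z = 1.44): the cylinder: section is a regular 24-gon, circumradius r=8 (area = (24/2)·8.000²·sin(360°/24) = 198.77 mm²); the cube at (3, 14.5) (footprint 19.5×15) is included at this height (area 292.50 mm²); Merging all regions: the 2 present regions are separate (no shared area or edge), so areas and boundary lengths simply add and each stays a separate island — area = 491.27 mm²; the 16.5×5.5 cube at (6, -3) contributes its full rectangle (area 90.75 mm²); Taking the first minus the rest: starting from the result so far (491.27 mm²), the 16.5×5.5 cube at (6, -3) partially overlaps it — only the 9.85 mm² overlap (of its 90.75 mm²) is removed, clipping the outline — area = 481.42 mm². So its area = 481.42 mm². Layer 6 is larger (481.42 vs 188.92 mm²).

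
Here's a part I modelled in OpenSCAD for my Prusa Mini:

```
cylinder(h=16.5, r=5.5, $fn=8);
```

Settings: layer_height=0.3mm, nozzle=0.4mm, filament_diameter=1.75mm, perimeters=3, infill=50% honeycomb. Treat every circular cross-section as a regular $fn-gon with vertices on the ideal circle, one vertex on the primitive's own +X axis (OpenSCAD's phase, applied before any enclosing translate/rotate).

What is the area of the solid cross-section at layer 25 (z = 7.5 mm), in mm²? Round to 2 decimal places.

85.56 mm²

At z = 7.5 mm: the r=5.5 cylinder gives a regular 8-gon of circumradius 5.5 (constant along its height) (area = (8/2)·5.500²·sin(360°/8) = 85.56 mm²). Overall, the cross-section is a single solid region. Net area = 85.56 mm².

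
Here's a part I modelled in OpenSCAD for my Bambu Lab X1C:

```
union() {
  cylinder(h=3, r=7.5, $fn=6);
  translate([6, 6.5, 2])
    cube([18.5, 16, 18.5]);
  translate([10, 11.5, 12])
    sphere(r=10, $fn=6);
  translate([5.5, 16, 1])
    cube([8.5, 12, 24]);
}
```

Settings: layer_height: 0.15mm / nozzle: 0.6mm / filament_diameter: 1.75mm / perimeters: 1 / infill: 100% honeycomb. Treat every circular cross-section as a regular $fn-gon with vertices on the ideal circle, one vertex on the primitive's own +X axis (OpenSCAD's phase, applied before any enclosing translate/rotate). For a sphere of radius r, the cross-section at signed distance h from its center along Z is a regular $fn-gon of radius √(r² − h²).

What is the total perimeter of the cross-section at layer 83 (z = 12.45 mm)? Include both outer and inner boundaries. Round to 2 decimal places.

90.43 mm

At z = 12.45 mm: the cylinder does not reach this height (z outside [0, 3]); the cube at (6, 6.5) (footprint 18.5×16) is included at this height (perimeter 69.00 mm); the sphere at (10, 11.5): section is a regular 6-gon, circumradius = √(r²−h²) = √(10²−0.45²) = 9.990 (perimeter = 2·6·9.990·sin(180°/6) = 59.94 mm); the cube at (5.5, 16) (footprint 8.5×12) is included at this height (perimeter 41.00 mm); Merging all regions: the regions partially overlap (shared area 216.23 mm²), so the edge portions inside another operand are dropped and the merged outline is re-measured after clipping — boundary = 90.43 mm. Overall, the cross-section is a single solid region. Total boundary length (outer) = 90.43 mm.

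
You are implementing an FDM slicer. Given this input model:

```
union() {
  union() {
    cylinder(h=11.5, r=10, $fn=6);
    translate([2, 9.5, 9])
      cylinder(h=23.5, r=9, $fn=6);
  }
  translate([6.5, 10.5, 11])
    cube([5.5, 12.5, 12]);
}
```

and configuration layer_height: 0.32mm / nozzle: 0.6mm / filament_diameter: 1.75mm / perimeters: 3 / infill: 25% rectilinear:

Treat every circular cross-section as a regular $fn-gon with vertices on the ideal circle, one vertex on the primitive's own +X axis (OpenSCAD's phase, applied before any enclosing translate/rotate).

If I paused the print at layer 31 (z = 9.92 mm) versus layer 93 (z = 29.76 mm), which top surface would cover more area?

layer 31 (z = 9.92 mm)

Layer 31 (z = 9.92): the r=10 cylinder contributes a regular 6-gon of circumradius 10 (area = (6/2)·10.000²·sin(360°/6) = 259.81 mm²); the r=9 cylinder at (2, 9.5) contributes a regular 6-gon of circumradius 9 (area = (6/2)·9.000²·sin(360°/6) = 210.44 mm²); Taking the union: the regions partially overlap — summed areas 470.25 mm² minus the doubly-counted overlap 76.35 mm² gives 393.90 mm² — area = 393.90 mm²; the cube at (6.5, 10.5) is absent (z outside [11, 23]); Taking the union: only the result so far is present, so the union is just that shape — area = 393.90 mm². So its area = 393.90 mm². Layer 93 (z = 29.76): the cylinder is not intersected at this z (z outside [0, 11.5]); the cylinder at (2, 9.5): section is a regular 6-gon, circumradius r=9 (area = (6/2)·9.000²·sin(360°/6) = 210.44 mm²); Merging all regions: only the r=9 cylinder at (2, 9.5) is present, so the union is just that shape — area = 210.44 mm²; the cube at (6.5, 10.5) is absent (z outside [11, 23]); Taking the union: only the result so far is present, so the union is just that shape — area = 210.44 mm². So its area = 210.44 mm². Layer 31 is larger (393.90 vs 210.44 mm²).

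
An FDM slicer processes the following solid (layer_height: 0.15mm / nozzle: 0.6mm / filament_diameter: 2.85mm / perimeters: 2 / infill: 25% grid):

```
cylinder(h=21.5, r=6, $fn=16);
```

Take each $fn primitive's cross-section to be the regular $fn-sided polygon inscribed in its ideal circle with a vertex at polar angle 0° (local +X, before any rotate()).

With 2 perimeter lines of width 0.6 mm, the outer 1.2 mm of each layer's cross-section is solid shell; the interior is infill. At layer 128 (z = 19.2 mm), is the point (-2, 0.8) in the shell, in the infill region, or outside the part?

infill

At z = 19.2 mm: the r=6 cylinder gives a regular 16-gon of circumradius 6 (constant along its height). Overall, the cross-section is a single solid region. The nearest boundary edge runs (-5.54, 2.30)→(-6.00, 0.00); distance from the point to it = 3.77 mm. The point is inside the cross-section and 3.77 mm from the nearest boundary — more than the 1.2 mm shell width (2 × 0.6), so it's in the infill interior.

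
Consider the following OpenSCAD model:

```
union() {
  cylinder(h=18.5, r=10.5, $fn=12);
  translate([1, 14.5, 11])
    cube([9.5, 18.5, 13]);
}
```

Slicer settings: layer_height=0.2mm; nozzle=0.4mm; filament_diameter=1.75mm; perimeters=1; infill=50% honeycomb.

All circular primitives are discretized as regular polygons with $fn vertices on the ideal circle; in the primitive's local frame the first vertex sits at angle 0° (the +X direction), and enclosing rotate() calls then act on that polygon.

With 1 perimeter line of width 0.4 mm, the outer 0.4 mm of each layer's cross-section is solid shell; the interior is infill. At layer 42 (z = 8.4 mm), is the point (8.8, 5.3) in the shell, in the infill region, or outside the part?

shell

At z = 8.4 mm: the r=10.5 cylinder gives a regular 12-gon of circumradius 10.5 (constant along its height); the cube at (1, 14.5) is absent (z outside [11, 24]); Merging all regions: only the r=10.5 cylinder is present, so the union is just that shape — 1 connected region. Overall, the cross-section is a single solid region. The nearest boundary edge runs (9.09, 5.25)→(5.25, 9.09); distance from the point to it = 0.17 mm. The point is inside the cross-section, 0.17 mm from the nearest boundary — within the 0.4 mm shell band (1 × 0.4).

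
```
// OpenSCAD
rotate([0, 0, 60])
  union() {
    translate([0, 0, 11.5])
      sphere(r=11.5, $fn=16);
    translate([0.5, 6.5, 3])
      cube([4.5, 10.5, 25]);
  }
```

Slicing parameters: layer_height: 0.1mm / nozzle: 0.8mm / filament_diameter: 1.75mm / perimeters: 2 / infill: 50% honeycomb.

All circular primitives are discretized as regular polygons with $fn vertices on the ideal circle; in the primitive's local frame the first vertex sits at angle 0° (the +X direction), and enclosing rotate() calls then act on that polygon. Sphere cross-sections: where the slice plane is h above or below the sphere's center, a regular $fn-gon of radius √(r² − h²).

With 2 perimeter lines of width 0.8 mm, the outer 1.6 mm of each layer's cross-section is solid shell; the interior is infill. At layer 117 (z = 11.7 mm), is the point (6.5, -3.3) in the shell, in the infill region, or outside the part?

At z = 11.7 mm: the r=11.5 sphere slices to a regular 16-gon of circumradius 11.498 (√(r²−h²) with h=0.2 from center); the cube at (0.5, 6.5) (footprint 4.5×10.5) is included at this height; Taking the union: the regions partially overlap (shared area 19.95 mm²), so overlapping operands fuse into one piece — 1 connected region; (whole slice rotated 60° about Z — lengths, areas and connectivity unchanged). Overall, the cross-section is a single solid region. Undo the 60° rotation: the query point maps to (0.392, -7.279) in the un-rotated model frame. The nearest boundary edge runs (4.40, -10.62)→(-0.00, -11.50); distance from the point to it = 4.06 mm. The point is inside the cross-section and 4.06 mm from the nearest boundary — more than the 1.6 mm shell width (2 × 0.8), so it's in the infill interior.

infill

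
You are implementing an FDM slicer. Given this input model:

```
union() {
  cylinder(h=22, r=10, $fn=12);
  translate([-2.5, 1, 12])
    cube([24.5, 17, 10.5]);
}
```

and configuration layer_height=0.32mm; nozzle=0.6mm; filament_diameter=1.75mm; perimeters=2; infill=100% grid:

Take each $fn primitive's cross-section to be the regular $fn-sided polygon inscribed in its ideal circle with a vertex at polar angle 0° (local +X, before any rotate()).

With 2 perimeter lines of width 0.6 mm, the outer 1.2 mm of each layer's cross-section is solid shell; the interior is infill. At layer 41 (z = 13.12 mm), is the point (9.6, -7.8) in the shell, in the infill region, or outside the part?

At z = 13.12 mm: the r=10 cylinder gives a regular 12-gon of circumradius 10 (constant along its height); the 24.5×17 cube at (-2.5, 1) contributes its full rectangle; Merging all regions: the regions partially overlap (shared area 86.80 mm²), so overlapping operands fuse into one piece — 1 connected region. Overall, the cross-section is a single solid region. The nearest boundary edge runs (8.66, -5.00)→(5.00, -8.66); distance from the point to it = 2.64 mm. The point is not inside any of the regions above, so it lies outside the cross-section (2.64 mm from the nearest boundary).

outside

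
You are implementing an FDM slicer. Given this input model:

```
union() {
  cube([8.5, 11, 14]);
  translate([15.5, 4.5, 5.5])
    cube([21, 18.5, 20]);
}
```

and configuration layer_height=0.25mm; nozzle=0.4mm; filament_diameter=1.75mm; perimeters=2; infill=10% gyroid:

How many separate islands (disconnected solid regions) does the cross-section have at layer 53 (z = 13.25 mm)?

At z = 13.25 mm: the cube is present — its section is the full 8.5×11 rectangle; the cube at (15.5, 4.5) is present — its section is the full 21×18.5 rectangle; Combining (union): the 2 present regions are separate (no shared area or edge), so areas and boundary lengths simply add and each stays a separate island — 2 connected regions. Overall, the cross-section has 2 separate islands. Island count = 2.

2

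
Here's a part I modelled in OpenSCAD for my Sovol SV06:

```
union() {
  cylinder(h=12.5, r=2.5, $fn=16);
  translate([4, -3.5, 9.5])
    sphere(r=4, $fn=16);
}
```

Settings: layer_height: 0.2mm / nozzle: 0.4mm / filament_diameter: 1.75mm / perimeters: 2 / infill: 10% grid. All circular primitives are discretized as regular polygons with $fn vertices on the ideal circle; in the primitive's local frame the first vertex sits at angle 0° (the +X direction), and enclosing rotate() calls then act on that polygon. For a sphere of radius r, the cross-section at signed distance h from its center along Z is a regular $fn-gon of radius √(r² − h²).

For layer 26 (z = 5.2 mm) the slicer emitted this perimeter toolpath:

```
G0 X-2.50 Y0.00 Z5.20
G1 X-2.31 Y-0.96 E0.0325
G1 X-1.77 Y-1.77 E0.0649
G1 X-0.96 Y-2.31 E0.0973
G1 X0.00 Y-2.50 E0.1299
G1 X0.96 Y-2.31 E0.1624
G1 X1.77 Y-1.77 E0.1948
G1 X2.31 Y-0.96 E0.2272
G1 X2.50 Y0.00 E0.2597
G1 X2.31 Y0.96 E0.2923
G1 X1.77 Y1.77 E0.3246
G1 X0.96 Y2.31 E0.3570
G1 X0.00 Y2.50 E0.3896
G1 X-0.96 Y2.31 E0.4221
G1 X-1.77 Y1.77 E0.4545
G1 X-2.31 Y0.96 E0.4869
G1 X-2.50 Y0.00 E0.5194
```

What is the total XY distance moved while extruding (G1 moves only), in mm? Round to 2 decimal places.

Sum the Euclidean lengths of each G1 segment: total = 15.62 mm.

15.62 mm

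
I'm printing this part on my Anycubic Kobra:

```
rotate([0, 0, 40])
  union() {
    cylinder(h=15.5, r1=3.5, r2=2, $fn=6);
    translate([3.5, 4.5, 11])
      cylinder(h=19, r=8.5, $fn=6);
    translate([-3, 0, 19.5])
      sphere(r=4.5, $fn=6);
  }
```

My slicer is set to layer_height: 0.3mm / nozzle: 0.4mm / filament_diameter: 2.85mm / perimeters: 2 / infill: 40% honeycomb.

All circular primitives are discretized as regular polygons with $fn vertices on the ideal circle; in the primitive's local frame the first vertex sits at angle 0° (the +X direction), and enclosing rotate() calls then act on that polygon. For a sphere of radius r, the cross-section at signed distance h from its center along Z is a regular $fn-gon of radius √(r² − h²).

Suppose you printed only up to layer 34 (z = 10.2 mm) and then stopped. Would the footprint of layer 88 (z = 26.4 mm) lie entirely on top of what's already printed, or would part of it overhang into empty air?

part overhangs

Compare the two slices. At z = 10.2: the cone contributes a regular 6-gon of circumradius 2.513 (interpolated between r1=3.5 and r2=2 at t=0.658) (area = (6/2)·2.513²·sin(360°/6) = 16.41 mm²); the cylinder at (3.5, 4.5) does not reach this height (z outside [11, 30]); the sphere at (-3, 0) is not intersected at this z (|z−center|=9.300 > r=4.5); Combining (union): only the cone is present, so the union is just that shape — area = 16.41 mm²; (whole slice rotated 40° about Z — lengths, areas and connectivity unchanged). At z = 26.4: the cone is not intersected at this z (z outside [0, 15.5]); the cylinder at (3.5, 4.5): section is a regular 6-gon, circumradius r=8.5 (area = (6/2)·8.500²·sin(360°/6) = 187.71 mm²); the sphere at (-3, 0) is not intersected at this z (|z−center|=6.900 > r=4.5); Taking the union: only the r=8.5 cylinder at (3.5, 4.5) is present, so the union is just that shape — area = 187.71 mm²; (whole slice rotated 40° about Z — lengths, areas and connectivity unchanged). Checking containment: at z = 26.4 the cross-section extends beyond the z = 10.2 cross-section by about 171.55 mm².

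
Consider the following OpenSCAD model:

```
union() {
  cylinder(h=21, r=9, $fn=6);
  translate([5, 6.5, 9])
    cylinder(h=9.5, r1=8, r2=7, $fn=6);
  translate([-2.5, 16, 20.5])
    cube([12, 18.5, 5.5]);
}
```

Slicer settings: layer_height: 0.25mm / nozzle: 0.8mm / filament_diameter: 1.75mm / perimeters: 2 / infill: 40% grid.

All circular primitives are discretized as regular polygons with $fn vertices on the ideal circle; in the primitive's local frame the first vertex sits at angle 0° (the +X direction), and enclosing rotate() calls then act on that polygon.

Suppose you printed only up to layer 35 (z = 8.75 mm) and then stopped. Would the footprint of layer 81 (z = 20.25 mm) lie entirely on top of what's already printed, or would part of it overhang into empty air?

entirely on top

Compare the two slices. At z = 8.75: the cylinder: section is a regular 6-gon, circumradius r=9 (area = (6/2)·9.000²·sin(360°/6) = 210.44 mm²); the cone at (5, 6.5) does not reach this height (z outside [9, 18.5]); the cube at (-2.5, 16) does not reach this height (z outside [20.5, 26]); Combining (union): only the r=9 cylinder is present, so the union is just that shape — area = 210.44 mm². At z = 20.25: the r=9 cylinder gives a regular 6-gon of circumradius 9 (constant along its height) (area = (6/2)·9.000²·sin(360°/6) = 210.44 mm²); the cone at (5, 6.5) is not intersected at this z (z outside [9, 18.5]); the cube at (-2.5, 16) is not intersected at this z (z outside [20.5, 26]); Combining (union): only the r=9 cylinder is present, so the union is just that shape — area = 210.44 mm². Checking containment: the cross-section at z = 20.25 is a subset of the cross-section at z = 8.75.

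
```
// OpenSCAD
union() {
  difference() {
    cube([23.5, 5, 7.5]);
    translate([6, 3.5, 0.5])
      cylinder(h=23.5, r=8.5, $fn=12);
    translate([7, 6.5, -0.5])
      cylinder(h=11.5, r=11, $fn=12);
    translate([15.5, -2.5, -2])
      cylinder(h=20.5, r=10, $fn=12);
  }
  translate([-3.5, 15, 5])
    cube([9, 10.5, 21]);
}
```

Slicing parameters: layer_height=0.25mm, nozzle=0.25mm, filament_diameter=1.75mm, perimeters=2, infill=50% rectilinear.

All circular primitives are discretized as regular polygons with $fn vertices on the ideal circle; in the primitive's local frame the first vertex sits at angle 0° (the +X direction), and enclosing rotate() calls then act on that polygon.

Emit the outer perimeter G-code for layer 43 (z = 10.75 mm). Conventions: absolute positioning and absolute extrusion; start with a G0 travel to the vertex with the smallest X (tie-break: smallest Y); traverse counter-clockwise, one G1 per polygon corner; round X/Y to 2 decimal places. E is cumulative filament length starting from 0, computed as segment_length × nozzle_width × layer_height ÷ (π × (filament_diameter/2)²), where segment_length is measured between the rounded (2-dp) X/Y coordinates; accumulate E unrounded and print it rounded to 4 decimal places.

At z = 10.75 mm: the cube is not intersected at this z (z outside [0, 7.5]); the r=8.5 cylinder at (6, 3.5) contributes a regular 12-gon of circumradius 8.5; the cylinder at (7, 6.5): section is a regular 12-gon, circumradius r=11; the r=10 cylinder at (15.5, -2.5) contributes a regular 12-gon of circumradius 10; Taking the first minus the rest: the first operand is absent here, so nothing remains; the cube at (-3.5, 15) is present — its section is the full 9×10.5 rectangle; Merging all regions: only the 9×10.5 cube at (-3.5, 15) is present, so the union is just that shape — 1 connected region. The outline is a single polygon with 4 vertices. Extrusion per mm of travel: 0.25 × 0.25 / (π × 0.875²) = 0.025984. Accumulating E over each segment gives final E = 1.0134.

G0 X-3.50 Y15.00 Z10.75
G1 X5.50 Y15.00 E0.2339
G1 X5.50 Y25.50 E0.5067
G1 X-3.50 Y25.50 E0.7406
G1 X-3.50 Y15.00 E1.0134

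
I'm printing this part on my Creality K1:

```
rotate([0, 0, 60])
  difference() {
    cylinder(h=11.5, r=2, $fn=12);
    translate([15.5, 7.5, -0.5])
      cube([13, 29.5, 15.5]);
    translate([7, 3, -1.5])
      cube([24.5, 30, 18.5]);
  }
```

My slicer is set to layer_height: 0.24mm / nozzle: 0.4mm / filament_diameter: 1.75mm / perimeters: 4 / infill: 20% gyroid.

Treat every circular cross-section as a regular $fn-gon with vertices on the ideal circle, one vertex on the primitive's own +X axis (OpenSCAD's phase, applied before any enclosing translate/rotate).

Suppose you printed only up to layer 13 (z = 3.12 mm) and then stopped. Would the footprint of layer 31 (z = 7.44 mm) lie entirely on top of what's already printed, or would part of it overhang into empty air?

entirely on top

Compare the two slices. At z = 3.12: the r=2 cylinder contributes a regular 12-gon of circumradius 2 (area = (12/2)·2.000²·sin(360°/12) = 12.00 mm²); the cube at (15.5, 7.5) is present — its section is the full 13×29.5 rectangle (area 383.50 mm²); the 24.5×30 cube at (7, 3) contributes its full rectangle (area 735.00 mm²); After the difference (first − rest): starting from the r=2 cylinder (12.00 mm²), the 13×29.5 cube at (15.5, 7.5) misses the remaining region (no effect); the 24.5×30 cube at (7, 3) misses the remaining region (no effect) — area = 12.00 mm²; (whole slice rotated 60° about Z — lengths, areas and connectivity unchanged). At z = 7.44: the r=2 cylinder contributes a regular 12-gon of circumradius 2 (area = (12/2)·2.000²·sin(360°/12) = 12.00 mm²); the cube at (15.5, 7.5) is present — its section is the full 13×29.5 rectangle (area 383.50 mm²); the 24.5×30 cube at (7, 3) contributes its full rectangle (area 735.00 mm²); After the difference (first − rest): starting from the r=2 cylinder (12.00 mm²), the 13×29.5 cube at (15.5, 7.5) misses the remaining region (no effect); the 24.5×30 cube at (7, 3) misses the remaining region (no effect) — area = 12.00 mm²; (whole slice rotated 60° about Z — lengths, areas and connectivity unchanged). Checking containment: the cross-section at z = 7.44 is a subset of the cross-section at z = 3.12.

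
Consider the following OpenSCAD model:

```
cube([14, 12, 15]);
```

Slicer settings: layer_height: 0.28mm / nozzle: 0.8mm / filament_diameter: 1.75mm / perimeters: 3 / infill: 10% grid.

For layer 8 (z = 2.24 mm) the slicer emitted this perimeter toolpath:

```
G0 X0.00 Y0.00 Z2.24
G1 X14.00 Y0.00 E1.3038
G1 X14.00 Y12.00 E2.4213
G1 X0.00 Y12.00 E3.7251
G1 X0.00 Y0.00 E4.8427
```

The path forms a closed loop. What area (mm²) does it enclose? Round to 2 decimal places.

Apply the shoelace formula to the sequence of (X, Y) vertices; enclosed area = 168.00 mm².

168.00 mm²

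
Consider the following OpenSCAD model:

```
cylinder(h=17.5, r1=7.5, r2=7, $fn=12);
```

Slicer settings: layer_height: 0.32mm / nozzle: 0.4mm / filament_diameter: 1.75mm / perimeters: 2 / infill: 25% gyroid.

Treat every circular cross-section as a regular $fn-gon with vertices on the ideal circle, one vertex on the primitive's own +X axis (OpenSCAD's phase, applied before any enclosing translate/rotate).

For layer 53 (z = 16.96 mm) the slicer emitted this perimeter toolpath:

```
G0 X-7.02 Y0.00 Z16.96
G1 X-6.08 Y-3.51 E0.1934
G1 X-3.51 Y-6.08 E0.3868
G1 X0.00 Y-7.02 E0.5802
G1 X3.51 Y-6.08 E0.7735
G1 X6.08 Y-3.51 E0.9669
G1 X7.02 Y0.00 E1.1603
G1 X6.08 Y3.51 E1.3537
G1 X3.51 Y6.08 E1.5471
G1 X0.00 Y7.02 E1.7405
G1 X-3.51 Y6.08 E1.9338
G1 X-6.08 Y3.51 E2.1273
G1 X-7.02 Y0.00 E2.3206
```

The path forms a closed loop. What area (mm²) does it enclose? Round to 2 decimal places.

147.85 mm²

Apply the shoelace formula to the sequence of (X, Y) vertices; enclosed area = 147.85 mm².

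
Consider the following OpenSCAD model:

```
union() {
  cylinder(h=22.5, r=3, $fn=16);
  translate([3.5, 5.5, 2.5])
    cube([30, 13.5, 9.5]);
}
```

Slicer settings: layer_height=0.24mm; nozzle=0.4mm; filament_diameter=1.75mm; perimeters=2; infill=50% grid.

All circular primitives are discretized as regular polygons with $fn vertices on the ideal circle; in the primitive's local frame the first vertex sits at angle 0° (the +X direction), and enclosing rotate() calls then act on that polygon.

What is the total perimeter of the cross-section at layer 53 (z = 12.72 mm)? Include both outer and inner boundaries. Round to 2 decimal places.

At z = 12.72 mm: the cylinder: section is a regular 16-gon, circumradius r=3 (perimeter = 2·16·3.000·sin(180°/16) = 18.73 mm); the cube at (3.5, 5.5) is not intersected at this z (z outside [2.5, 12]); Combining (union): only the r=3 cylinder is present, so the union is just that shape — boundary = 18.73 mm. Overall, the cross-section is a single solid region. Total boundary length (outer) = 18.73 mm.

18.73 mm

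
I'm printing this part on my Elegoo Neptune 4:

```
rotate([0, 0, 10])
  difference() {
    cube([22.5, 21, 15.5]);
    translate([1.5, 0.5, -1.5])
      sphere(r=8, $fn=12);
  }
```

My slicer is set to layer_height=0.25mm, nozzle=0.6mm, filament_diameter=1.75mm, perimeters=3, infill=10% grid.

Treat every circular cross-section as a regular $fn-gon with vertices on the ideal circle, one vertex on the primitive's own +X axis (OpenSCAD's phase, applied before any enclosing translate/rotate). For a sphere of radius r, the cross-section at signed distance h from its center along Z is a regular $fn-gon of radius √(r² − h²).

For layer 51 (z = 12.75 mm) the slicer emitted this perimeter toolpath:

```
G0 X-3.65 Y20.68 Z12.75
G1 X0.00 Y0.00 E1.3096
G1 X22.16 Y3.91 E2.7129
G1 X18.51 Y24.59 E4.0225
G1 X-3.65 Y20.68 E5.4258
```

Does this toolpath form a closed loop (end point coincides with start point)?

yes

Start point (G0): (-3.65, 20.68). End point (last G1): the path returns to the start — closed.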